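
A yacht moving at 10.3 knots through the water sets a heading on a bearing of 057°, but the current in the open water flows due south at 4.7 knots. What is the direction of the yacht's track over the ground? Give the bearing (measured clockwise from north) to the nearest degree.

Taking east as x and north as y: velocity relative to the water = (8.638, 5.610) knots; the water relative to ground = (0.000, -4.700) knots.
Velocity relative to ground = (8.638, 5.610) + (0.000, -4.700) = (8.638, 0.910) knots.
Bearing = atan2(8.64, 0.91) = 83.99° clockwise from north.

084°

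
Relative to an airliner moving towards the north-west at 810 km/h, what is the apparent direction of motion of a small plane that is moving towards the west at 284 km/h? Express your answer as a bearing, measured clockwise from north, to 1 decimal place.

Taking east as x and north as y: small plane velocity = (-284.000, 0.000) km/h; airliner velocity = (-572.756, 572.756) km/h.
Velocity of small plane relative to airliner = (-284.000, 0.000) − (-572.756, 572.756) = (288.756, -572.756) km/h.
Bearing = atan2(288.76, -572.76) = 153.24° clockwise from north.

153.2°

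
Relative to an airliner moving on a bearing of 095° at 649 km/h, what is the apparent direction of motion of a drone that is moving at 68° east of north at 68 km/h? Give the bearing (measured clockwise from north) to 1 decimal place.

Taking east as x and north as y: drone velocity = (63.049, 25.473) km/h; airliner velocity = (646.530, -56.564) km/h.
Velocity of drone relative to airliner = (63.049, 25.473) − (646.530, -56.564) = (-583.482, 82.037) km/h.
Bearing = atan2(-583.48, 82.04) = 278.00° clockwise from north.

278.0°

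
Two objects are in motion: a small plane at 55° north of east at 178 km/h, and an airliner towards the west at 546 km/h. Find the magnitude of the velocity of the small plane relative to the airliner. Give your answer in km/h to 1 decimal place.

664.3 km/h

Taking east as x and north as y: small plane velocity = (102.097, 145.809) km/h; airliner velocity = (-546.000, 0.000) km/h.
Velocity of small plane relative to airliner = (102.097, 145.809) − (-546.000, 0.000) = (648.097, 145.809) km/h.
Magnitude = |(648.097, 145.809)| = 664.296 km/h.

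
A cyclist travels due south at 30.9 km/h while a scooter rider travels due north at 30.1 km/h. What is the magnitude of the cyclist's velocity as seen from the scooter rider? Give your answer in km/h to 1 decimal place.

Taking east as x and north as y: cyclist velocity = (0.000, -30.900) km/h; scooter rider velocity = (0.000, 30.100) km/h.
Velocity of cyclist relative to scooter rider = (0.000, -30.900) − (0.000, 30.100) = (0.000, -61.000) km/h.
Magnitude = |(0.000, -61.000)| = 61.000 km/h.

61.0 km/h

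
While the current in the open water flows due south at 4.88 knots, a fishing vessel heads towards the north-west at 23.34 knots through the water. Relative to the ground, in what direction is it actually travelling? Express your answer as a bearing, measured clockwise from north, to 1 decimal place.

Taking east as x and north as y: velocity relative to the water = (-16.504, 16.504) knots; the water relative to ground = (0.000, -4.880) knots.
Velocity relative to ground = (-16.504, 16.504) + (0.000, -4.880) = (-16.504, 11.624) knots.
Bearing = atan2(-16.50, 11.62) = 305.16° clockwise from north.

305.2°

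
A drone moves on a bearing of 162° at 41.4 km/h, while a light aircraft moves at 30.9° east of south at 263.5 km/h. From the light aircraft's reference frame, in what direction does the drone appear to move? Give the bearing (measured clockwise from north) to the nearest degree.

327°

Taking east as x and north as y: drone velocity = (12.793, -39.374) km/h; light aircraft velocity = (135.318, -226.100) km/h.
Velocity of drone relative to light aircraft = (12.793, -39.374) − (135.318, -226.100) = (-122.525, 186.726) km/h.
Bearing = atan2(-122.52, 186.73) = 326.73° clockwise from north.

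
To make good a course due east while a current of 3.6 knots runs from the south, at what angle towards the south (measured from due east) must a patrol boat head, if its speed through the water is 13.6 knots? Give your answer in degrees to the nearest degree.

The current pushes perpendicular to the desired track; the heading must have a component into the current equal to 3.6 knots: 13.6 sin θ = 3.6.
sin θ = 0.2647, so θ = 15.349°.

15°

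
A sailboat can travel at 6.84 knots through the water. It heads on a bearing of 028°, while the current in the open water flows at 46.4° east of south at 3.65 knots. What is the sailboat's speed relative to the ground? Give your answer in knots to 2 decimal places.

6.83 knots

Taking east as x and north as y: velocity relative to the water = (3.211, 6.039) knots; the water relative to ground = (2.643, -2.517) knots.
Velocity relative to ground = (3.211, 6.039) + (2.643, -2.517) = (5.854, 3.522) knots.
Speed = |(5.854, 3.522)| = 6.832 knots.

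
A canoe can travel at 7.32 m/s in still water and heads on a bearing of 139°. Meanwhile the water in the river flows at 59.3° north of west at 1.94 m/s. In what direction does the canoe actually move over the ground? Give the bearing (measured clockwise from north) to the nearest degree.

Taking east as x and north as y: velocity relative to the water = (4.802, -5.524) m/s; the water relative to ground = (-0.990, 1.668) m/s.
Velocity relative to ground = (4.802, -5.524) + (-0.990, 1.668) = (3.812, -3.856) m/s.
Bearing = atan2(3.81, -3.86) = 135.33° clockwise from north.

135°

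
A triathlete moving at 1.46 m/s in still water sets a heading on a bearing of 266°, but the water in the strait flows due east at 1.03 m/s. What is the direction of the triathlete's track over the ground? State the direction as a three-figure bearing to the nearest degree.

Taking east as x and north as y: velocity relative to the water = (-1.456, -0.102) m/s; the water relative to ground = (1.030, 0.000) m/s.
Velocity relative to ground = (-1.456, -0.102) + (1.030, 0.000) = (-0.426, -0.102) m/s.
Bearing = atan2(-0.43, -0.10) = 256.57° clockwise from north.

257°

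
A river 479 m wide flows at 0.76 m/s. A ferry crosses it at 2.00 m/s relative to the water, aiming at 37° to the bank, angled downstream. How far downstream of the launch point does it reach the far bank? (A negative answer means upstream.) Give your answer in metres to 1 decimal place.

938.1 m

Perpendicular speed = 1.204 m/s; crossing time = 479 / 1.204 = 397.963 s.
Net downstream speed = 2.357 m/s.
Drift = 2.357 × 397.963 = 938.106 m (downstream).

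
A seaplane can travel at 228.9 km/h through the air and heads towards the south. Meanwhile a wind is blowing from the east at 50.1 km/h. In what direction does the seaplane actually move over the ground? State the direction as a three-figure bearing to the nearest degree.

192°

Taking east as x and north as y: velocity relative to the air = (0.000, -228.900) km/h; the air relative to ground = (-50.100, 0.000) km/h.
Velocity relative to ground = (0.000, -228.900) + (-50.100, 0.000) = (-50.100, -228.900) km/h.
Bearing = atan2(-50.10, -228.90) = 192.35° clockwise from north.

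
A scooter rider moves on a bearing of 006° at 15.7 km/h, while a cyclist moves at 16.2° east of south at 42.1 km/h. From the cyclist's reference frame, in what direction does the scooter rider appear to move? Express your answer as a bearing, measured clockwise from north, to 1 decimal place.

349.8°

Taking east as x and north as y: scooter rider velocity = (1.641, 15.614) km/h; cyclist velocity = (11.746, -40.428) km/h.
Velocity of scooter rider relative to cyclist = (1.641, 15.614) − (11.746, -40.428) = (-10.104, 56.042) km/h.
Bearing = atan2(-10.10, 56.04) = 349.78° clockwise from north.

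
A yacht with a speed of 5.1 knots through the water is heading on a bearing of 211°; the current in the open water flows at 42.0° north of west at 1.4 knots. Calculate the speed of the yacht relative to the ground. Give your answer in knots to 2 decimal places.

5.02 knots

Taking east as x and north as y: velocity relative to the water = (-2.627, -4.372) knots; the water relative to ground = (-1.040, 0.937) knots.
Velocity relative to ground = (-2.627, -4.372) + (-1.040, 0.937) = (-3.667, -3.435) knots.
Speed = |(-3.667, -3.435)| = 5.024 knots.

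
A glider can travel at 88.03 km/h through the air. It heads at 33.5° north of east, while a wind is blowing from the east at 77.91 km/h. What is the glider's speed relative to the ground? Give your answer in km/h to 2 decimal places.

48.80 km/h

Taking east as x and north as y: velocity relative to the air = (73.407, 48.587) km/h; the air relative to ground = (-77.910, 0.000) km/h.
Velocity relative to ground = (73.407, 48.587) + (-77.910, 0.000) = (-4.503, 48.587) km/h.
Speed = |(-4.503, 48.587)| = 48.795 km/h.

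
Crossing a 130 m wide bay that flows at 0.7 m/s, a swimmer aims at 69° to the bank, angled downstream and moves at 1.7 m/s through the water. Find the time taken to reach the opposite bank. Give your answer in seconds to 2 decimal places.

The component of the swimmer's velocity perpendicular to the bank is 1.7 × sin 69° = 1.587 m/s.
The flow acts along the bank and has no component across it.
Time = 130 / 1.587 = 81.911 s.

81.91 s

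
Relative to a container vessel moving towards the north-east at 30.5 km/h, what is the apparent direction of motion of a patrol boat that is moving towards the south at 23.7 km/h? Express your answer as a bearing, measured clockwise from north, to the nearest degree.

Taking east as x and north as y: patrol boat velocity = (0.000, -23.700) km/h; container vessel velocity = (21.567, 21.567) km/h.
Velocity of patrol boat relative to container vessel = (0.000, -23.700) − (21.567, 21.567) = (-21.567, -45.267) km/h.
Bearing = atan2(-21.57, -45.27) = 205.47° clockwise from north.

205°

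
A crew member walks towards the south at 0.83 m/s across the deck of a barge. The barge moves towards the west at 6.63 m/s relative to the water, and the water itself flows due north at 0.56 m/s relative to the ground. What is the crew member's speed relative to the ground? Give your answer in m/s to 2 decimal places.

6.64 m/s

In east/north components (m/s): crew member relative to barge = (0.000, -0.830); barge relative to water = (-6.630, 0.000); water relative to ground = (0.000, 0.560).
Sum = (-6.630, -0.270) m/s.
Speed = |(-6.630, -0.270)| = 6.635 m/s.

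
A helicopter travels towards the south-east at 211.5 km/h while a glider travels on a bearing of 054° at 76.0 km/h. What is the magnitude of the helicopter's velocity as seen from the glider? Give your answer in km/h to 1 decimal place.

Taking east as x and north as y: helicopter velocity = (149.553, -149.553) km/h; glider velocity = (61.485, 44.672) km/h.
Velocity of helicopter relative to glider = (149.553, -149.553) − (61.485, 44.672) = (88.068, -194.225) km/h.
Magnitude = |(88.068, -194.225)| = 213.259 km/h.

213.3 km/h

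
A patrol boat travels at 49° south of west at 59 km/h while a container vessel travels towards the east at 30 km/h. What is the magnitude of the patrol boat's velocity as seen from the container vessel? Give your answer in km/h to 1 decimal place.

Taking east as x and north as y: patrol boat velocity = (-38.707, -44.528) km/h; container vessel velocity = (30.000, 0.000) km/h.
Velocity of patrol boat relative to container vessel = (-38.707, -44.528) − (30.000, 0.000) = (-68.707, -44.528) km/h.
Magnitude = |(-68.707, -44.528)| = 81.875 km/h.

81.9 km/h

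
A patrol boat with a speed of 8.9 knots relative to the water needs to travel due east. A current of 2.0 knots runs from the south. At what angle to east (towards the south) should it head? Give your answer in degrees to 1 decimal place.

13.0°

The current pushes perpendicular to the desired track; the heading must have a component into the current equal to 2.0 knots: 8.9 sin θ = 2.0.
sin θ = 0.2247, so θ = 12.986°.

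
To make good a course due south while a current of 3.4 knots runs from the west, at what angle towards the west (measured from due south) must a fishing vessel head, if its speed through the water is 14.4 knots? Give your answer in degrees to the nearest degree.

14°

The current pushes perpendicular to the desired track; the heading must have a component into the current equal to 3.4 knots: 14.4 sin θ = 3.4.
sin θ = 0.2361, so θ = 13.657°.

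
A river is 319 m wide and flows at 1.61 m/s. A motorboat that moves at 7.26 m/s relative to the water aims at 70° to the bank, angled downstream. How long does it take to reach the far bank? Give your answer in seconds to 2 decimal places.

46.76 s

The component of the motorboat's velocity perpendicular to the bank is 7.26 × sin 70° = 6.822 m/s.
Only the cross-stream component determines the crossing time; the current contributes nothing perpendicular to the bank.
Time = 319 / 6.822 = 46.759 s.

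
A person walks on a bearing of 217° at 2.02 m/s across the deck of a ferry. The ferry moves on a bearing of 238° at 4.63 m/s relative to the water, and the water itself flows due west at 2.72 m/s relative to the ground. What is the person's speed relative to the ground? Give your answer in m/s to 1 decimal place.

In east/north components (m/s): person relative to ferry = (-1.216, -1.613); ferry relative to water = (-3.926, -2.454); water relative to ground = (-2.720, 0.000).
Sum = (-7.862, -4.067) m/s.
Speed = |(-7.862, -4.067)| = 8.852 m/s.

8.9 m/s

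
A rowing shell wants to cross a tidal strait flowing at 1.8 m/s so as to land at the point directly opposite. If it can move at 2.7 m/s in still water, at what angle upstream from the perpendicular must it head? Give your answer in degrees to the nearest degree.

42°

To cancel the current, the upstream component of the rowing shell's velocity must equal the flow: 2.7 sin θ = 1.8.
sin θ = 1.8 / 2.7 = 0.6667.
θ = arcsin(0.6667) = 41.810°.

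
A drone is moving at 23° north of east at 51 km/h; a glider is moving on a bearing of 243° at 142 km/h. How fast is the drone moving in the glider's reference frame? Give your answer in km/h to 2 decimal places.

192.91 km/h

Taking east as x and north as y: drone velocity = (46.946, 19.927) km/h; glider velocity = (-126.523, -64.467) km/h.
Velocity of drone relative to glider = (46.946, 19.927) − (-126.523, -64.467) = (173.469, 84.394) km/h.
Magnitude = |(173.469, 84.394)| = 192.909 km/h.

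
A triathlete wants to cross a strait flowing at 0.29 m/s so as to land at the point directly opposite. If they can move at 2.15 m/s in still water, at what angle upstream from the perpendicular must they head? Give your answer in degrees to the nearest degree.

8°

To cancel the current, the upstream component of the triathlete's velocity must equal the flow: 2.15 sin θ = 0.29.
sin θ = 0.29 / 2.15 = 0.1349.
θ = arcsin(0.1349) = 7.752°.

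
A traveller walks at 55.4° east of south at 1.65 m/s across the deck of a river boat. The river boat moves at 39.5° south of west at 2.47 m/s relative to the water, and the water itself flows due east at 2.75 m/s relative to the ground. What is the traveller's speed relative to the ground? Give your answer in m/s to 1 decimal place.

In east/north components (m/s): traveller relative to river boat = (1.358, -0.937); river boat relative to water = (-1.906, -1.571); water relative to ground = (2.750, 0.000).
Sum = (2.202, -2.508) m/s.
Speed = |(2.202, -2.508)| = 3.338 m/s.

3.3 m/s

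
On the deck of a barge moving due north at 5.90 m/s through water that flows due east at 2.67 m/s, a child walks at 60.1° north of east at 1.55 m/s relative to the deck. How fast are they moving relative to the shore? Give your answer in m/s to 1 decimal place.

8.0 m/s

In east/north components (m/s): child relative to barge = (0.773, 1.344); barge relative to water = (0.000, 5.900); water relative to ground = (2.670, 0.000).
Sum = (3.443, 7.244) m/s.
Speed = |(3.443, 7.244)| = 8.020 m/s.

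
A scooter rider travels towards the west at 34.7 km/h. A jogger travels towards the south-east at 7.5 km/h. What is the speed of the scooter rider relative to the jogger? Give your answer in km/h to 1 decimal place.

40.4 km/h

Taking east as x and north as y: scooter rider velocity = (-34.700, 0.000) km/h; jogger velocity = (5.303, -5.303) km/h.
Velocity of scooter rider relative to jogger = (-34.700, 0.000) − (5.303, -5.303) = (-40.003, 5.303) km/h.
Magnitude = |(-40.003, 5.303)| = 40.353 km/h.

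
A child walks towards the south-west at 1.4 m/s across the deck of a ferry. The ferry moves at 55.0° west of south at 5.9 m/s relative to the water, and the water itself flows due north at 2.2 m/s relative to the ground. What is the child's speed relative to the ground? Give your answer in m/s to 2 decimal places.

6.22 m/s

In east/north components (m/s): child relative to ferry = (-0.990, -0.990); ferry relative to water = (-4.833, -3.384); water relative to ground = (0.000, 2.200).
Sum = (-5.823, -2.174) m/s.
Speed = |(-5.823, -2.174)| = 6.216 m/s.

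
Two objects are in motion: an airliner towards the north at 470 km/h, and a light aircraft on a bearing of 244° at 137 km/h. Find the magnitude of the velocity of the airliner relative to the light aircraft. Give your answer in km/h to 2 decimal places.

544.17 km/h

Taking east as x and north as y: airliner velocity = (0.000, 470.000) km/h; light aircraft velocity = (-123.135, -60.057) km/h.
Velocity of airliner relative to light aircraft = (0.000, 470.000) − (-123.135, -60.057) = (123.135, 530.057) km/h.
Magnitude = |(123.135, 530.057)| = 544.171 km/h.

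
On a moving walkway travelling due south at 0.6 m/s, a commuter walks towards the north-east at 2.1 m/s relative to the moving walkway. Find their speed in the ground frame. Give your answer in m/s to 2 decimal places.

Taking east as x and north as y: moving walkway velocity = (0.000, -0.600) m/s; commuter velocity relative to moving walkway = (1.485, 1.485) m/s.
Velocity relative to ground = (0.000, -0.600) + (1.485, 1.485) = (1.485, 0.885) m/s.
Speed = |(1.485, 0.885)| = 1.729 m/s.

1.73 m/s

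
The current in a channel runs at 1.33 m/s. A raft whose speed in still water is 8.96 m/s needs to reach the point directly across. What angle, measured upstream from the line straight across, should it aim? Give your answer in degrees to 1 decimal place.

8.5°

To cancel the current, the upstream component of the raft's velocity must equal the flow: 8.96 sin θ = 1.33.
sin θ = 1.33 / 8.96 = 0.1484.
θ = arcsin(0.1484) = 8.536°.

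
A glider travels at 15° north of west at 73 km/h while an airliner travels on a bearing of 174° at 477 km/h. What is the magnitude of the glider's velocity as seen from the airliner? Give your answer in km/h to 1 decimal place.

Taking east as x and north as y: glider velocity = (-70.513, 18.894) km/h; airliner velocity = (49.860, -474.387) km/h.
Velocity of glider relative to airliner = (-70.513, 18.894) − (49.860, -474.387) = (-120.373, 493.281) km/h.
Magnitude = |(-120.373, 493.281)| = 507.755 km/h.

507.8 km/h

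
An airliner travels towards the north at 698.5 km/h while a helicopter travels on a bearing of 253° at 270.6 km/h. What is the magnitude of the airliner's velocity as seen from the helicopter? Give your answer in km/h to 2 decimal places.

Taking east as x and north as y: airliner velocity = (0.000, 698.500) km/h; helicopter velocity = (-258.776, -79.116) km/h.
Velocity of airliner relative to helicopter = (0.000, 698.500) − (-258.776, -79.116) = (258.776, 777.616) km/h.
Magnitude = |(258.776, 777.616)| = 819.543 km/h.

819.54 km/h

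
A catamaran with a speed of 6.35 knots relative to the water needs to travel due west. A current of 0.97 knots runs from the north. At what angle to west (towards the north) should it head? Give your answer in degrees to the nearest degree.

The current pushes perpendicular to the desired track; the heading must have a component into the current equal to 0.97 knots: 6.35 sin θ = 0.97.
sin θ = 0.1528, so θ = 8.787°.

9°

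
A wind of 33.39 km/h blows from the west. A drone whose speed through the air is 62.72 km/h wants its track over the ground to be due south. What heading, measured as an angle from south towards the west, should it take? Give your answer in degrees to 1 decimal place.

32.2°

The wind pushes perpendicular to the desired track; the heading must have a component into the wind equal to 33.39 km/h: 62.72 sin θ = 33.39.
sin θ = 0.5324, so θ = 32.165°.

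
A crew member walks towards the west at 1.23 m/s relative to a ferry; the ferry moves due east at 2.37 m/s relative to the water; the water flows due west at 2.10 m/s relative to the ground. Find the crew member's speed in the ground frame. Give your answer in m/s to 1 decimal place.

1.0 m/s

In east/north components (m/s): crew member relative to ferry = (-1.230, 0.000); ferry relative to water = (2.370, 0.000); water relative to ground = (-2.100, 0.000).
Sum = (-0.960, 0.000) m/s.
Speed = |(-0.960, 0.000)| = 0.960 m/s.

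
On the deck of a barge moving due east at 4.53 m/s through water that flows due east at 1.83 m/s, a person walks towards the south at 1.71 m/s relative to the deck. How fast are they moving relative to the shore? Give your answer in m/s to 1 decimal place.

In east/north components (m/s): person relative to barge = (0.000, -1.710); barge relative to water = (4.530, 0.000); water relative to ground = (1.830, 0.000).
Sum = (6.360, -1.710) m/s.
Speed = |(6.360, -1.710)| = 6.586 m/s.

6.6 m/s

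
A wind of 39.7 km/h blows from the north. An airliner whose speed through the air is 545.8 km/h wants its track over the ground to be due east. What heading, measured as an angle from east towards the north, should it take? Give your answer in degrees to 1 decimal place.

4.2°

The wind pushes perpendicular to the desired track; the heading must have a component into the wind equal to 39.7 km/h: 545.8 sin θ = 39.7.
sin θ = 0.0727, so θ = 4.171°.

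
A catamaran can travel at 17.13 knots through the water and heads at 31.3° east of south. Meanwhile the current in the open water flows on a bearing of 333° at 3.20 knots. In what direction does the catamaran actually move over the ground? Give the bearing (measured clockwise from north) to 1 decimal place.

147.7°

Taking east as x and north as y: velocity relative to the water = (8.899, -14.637) knots; the water relative to ground = (-1.453, 2.851) knots.
Velocity relative to ground = (8.899, -14.637) + (-1.453, 2.851) = (7.447, -11.786) knots.
Bearing = atan2(7.45, -11.79) = 147.71° clockwise from north.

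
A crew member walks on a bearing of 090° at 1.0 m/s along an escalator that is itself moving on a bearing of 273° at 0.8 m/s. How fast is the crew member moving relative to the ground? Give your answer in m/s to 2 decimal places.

0.21 m/s

Taking east as x and north as y: escalator velocity = (-0.799, 0.042) m/s; crew member velocity relative to escalator = (1.000, 0.000) m/s.
Velocity relative to ground = (-0.799, 0.042) + (1.000, 0.000) = (0.201, 0.042) m/s.
Speed = |(0.201, 0.042)| = 0.205 m/s.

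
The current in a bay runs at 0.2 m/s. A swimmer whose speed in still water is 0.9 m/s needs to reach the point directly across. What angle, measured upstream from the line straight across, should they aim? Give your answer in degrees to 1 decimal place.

To cancel the current, the upstream component of the swimmer's velocity must equal the flow: 0.9 sin θ = 0.2.
sin θ = 0.2 / 0.9 = 0.2222.
θ = arcsin(0.2222) = 12.840°.

12.8°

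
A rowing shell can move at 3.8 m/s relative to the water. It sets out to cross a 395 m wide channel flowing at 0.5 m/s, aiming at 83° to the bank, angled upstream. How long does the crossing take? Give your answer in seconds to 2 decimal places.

The component of the rowing shell's velocity perpendicular to the bank is 3.8 × sin 83° = 3.772 m/s.
The current is parallel to the bank, so it does not affect the crossing time.
Time = 395 / 3.772 = 104.728 s.

104.73 s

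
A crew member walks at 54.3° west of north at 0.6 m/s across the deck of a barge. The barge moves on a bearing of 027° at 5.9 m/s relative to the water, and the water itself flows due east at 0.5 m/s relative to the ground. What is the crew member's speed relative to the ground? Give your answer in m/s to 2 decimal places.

6.22 m/s

In east/north components (m/s): crew member relative to barge = (-0.487, 0.350); barge relative to water = (2.679, 5.257); water relative to ground = (0.500, 0.000).
Sum = (2.691, 5.607) m/s.
Speed = |(2.691, 5.607)| = 6.220 m/s.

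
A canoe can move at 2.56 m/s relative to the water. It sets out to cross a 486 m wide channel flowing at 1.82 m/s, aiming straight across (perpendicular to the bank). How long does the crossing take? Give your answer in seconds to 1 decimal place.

The component of the canoe's velocity perpendicular to the bank is 2.56 m/s.
The current is parallel to the bank, so it does not affect the crossing time.
Time = 486 / 2.560 = 189.844 s.

189.8 s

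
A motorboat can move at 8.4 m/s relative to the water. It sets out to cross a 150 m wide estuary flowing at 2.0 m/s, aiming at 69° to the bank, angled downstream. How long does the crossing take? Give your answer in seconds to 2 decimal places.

The component of the motorboat's velocity perpendicular to the bank is 8.4 × sin 69° = 7.842 m/s.
Only the cross-stream component determines the crossing time; the current contributes nothing perpendicular to the bank.
Time = 150 / 7.842 = 19.128 s.

19.13 s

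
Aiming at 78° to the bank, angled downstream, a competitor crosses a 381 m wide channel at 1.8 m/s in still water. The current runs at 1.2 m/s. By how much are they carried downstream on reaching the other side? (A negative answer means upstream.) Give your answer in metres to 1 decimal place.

340.7 m

Perpendicular speed = 1.761 m/s; crossing time = 381 / 1.761 = 216.395 s.
Net downstream speed = 1.574 m/s.
Drift = 1.574 × 216.395 = 340.659 m (downstream).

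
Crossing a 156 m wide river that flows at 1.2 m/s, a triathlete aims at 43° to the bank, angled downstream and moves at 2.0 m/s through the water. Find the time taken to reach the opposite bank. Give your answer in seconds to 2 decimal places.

114.37 s

The component of the triathlete's velocity perpendicular to the bank is 2.0 × sin 43° = 1.364 m/s.
The flow acts along the bank and has no component across it.
Time = 156 / 1.364 = 114.370 s.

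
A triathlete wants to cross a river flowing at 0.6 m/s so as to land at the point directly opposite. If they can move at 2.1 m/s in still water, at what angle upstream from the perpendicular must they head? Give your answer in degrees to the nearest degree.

To cancel the current, the upstream component of the triathlete's velocity must equal the flow: 2.1 sin θ = 0.6.
sin θ = 0.6 / 2.1 = 0.2857.
θ = arcsin(0.2857) = 16.602°.

17°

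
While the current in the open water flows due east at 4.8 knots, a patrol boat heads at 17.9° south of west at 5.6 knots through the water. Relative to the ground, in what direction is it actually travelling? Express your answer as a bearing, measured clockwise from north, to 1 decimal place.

Taking east as x and north as y: velocity relative to the water = (-5.329, -1.721) knots; the water relative to ground = (4.800, 0.000) knots.
Velocity relative to ground = (-5.329, -1.721) + (4.800, 0.000) = (-0.529, -1.721) knots.
Bearing = atan2(-0.53, -1.72) = 197.08° clockwise from north.

197.1°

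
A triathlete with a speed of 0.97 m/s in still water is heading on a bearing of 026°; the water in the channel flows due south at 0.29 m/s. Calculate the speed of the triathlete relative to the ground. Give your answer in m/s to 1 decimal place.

0.7 m/s

Taking east as x and north as y: velocity relative to the water = (0.425, 0.872) m/s; the water relative to ground = (0.000, -0.290) m/s.
Velocity relative to ground = (0.425, 0.872) + (0.000, -0.290) = (0.425, 0.582) m/s.
Speed = |(0.425, 0.582)| = 0.721 m/s.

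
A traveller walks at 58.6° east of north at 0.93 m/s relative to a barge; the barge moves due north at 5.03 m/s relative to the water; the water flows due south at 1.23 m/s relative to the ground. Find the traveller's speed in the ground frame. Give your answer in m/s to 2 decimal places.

In east/north components (m/s): traveller relative to barge = (0.794, 0.485); barge relative to water = (0.000, 5.030); water relative to ground = (0.000, -1.230).
Sum = (0.794, 4.285) m/s.
Speed = |(0.794, 4.285)| = 4.357 m/s.

4.36 m/s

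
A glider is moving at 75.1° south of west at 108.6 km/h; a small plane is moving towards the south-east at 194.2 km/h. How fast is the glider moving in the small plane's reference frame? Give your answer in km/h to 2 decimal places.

168.39 km/h

Taking east as x and north as y: glider velocity = (-27.925, -104.948) km/h; small plane velocity = (137.320, -137.320) km/h.
Velocity of glider relative to small plane = (-27.925, -104.948) − (137.320, -137.320) = (-165.245, 32.372) km/h.
Magnitude = |(-165.245, 32.372)| = 168.386 km/h.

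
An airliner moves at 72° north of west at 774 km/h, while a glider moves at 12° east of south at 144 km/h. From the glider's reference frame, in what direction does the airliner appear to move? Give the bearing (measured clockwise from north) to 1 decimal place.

Taking east as x and north as y: airliner velocity = (-239.179, 736.118) km/h; glider velocity = (29.939, -140.853) km/h.
Velocity of airliner relative to glider = (-239.179, 736.118) − (29.939, -140.853) = (-269.118, 876.971) km/h.
Bearing = atan2(-269.12, 876.97) = 342.94° clockwise from north.

342.9°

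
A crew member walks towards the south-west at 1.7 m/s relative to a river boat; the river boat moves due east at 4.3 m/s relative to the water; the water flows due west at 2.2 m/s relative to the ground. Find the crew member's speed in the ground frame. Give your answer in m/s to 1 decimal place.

1.5 m/s

In east/north components (m/s): crew member relative to river boat = (-1.202, -1.202); river boat relative to water = (4.300, 0.000); water relative to ground = (-2.200, 0.000).
Sum = (0.898, -1.202) m/s.
Speed = |(0.898, -1.202)| = 1.500 m/s.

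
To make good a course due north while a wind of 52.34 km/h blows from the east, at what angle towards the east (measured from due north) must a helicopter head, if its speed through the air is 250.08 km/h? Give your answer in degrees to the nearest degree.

The wind pushes perpendicular to the desired track; the heading must have a component into the wind equal to 52.34 km/h: 250.08 sin θ = 52.34.
sin θ = 0.2093, so θ = 12.081°.

12°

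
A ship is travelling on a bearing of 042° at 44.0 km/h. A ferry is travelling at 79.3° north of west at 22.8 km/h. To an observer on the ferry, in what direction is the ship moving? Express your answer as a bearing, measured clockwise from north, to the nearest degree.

Taking east as x and north as y: ship velocity = (29.442, 32.698) km/h; ferry velocity = (-4.233, 22.404) km/h.
Velocity of ship relative to ferry = (29.442, 32.698) − (-4.233, 22.404) = (33.675, 10.295) km/h.
Bearing = atan2(33.67, 10.29) = 73.00° clockwise from north.

073°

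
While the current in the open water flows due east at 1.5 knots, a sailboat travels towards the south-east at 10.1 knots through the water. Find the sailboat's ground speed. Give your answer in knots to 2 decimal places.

Taking east as x and north as y: velocity relative to the water = (7.142, -7.142) knots; the water relative to ground = (1.500, 0.000) knots.
Velocity relative to ground = (7.142, -7.142) + (1.500, 0.000) = (8.642, -7.142) knots.
Speed = |(8.642, -7.142)| = 11.211 knots.

11.21 knots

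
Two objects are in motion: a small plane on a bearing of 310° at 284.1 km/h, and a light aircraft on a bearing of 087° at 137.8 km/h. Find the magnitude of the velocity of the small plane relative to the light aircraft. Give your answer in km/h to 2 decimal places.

Taking east as x and north as y: small plane velocity = (-217.633, 182.616) km/h; light aircraft velocity = (137.611, 7.212) km/h.
Velocity of small plane relative to light aircraft = (-217.633, 182.616) − (137.611, 7.212) = (-355.244, 175.404) km/h.
Magnitude = |(-355.244, 175.404)| = 396.188 km/h.

396.19 km/h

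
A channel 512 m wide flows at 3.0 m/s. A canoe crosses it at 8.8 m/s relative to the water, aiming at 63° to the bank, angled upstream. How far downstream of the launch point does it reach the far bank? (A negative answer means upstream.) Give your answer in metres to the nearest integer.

Perpendicular speed = 7.841 m/s; crossing time = 512 / 7.841 = 65.299 s.
Net downstream speed = -0.995 m/s.
Drift = -0.995 × 65.299 = -64.980 m (upstream).

-65 m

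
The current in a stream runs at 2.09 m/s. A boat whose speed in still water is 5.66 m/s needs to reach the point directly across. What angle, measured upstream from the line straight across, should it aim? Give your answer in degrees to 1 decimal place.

To cancel the current, the upstream component of the boat's velocity must equal the flow: 5.66 sin θ = 2.09.
sin θ = 2.09 / 5.66 = 0.3693.
θ = arcsin(0.3693) = 21.670°.

21.7°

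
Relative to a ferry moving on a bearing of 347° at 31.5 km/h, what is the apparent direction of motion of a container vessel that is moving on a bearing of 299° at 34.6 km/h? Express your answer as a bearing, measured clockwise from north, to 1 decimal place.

239.0°

Taking east as x and north as y: container vessel velocity = (-30.262, 16.774) km/h; ferry velocity = (-7.086, 30.693) km/h.
Velocity of container vessel relative to ferry = (-30.262, 16.774) − (-7.086, 30.693) = (-23.176, -13.918) km/h.
Bearing = atan2(-23.18, -13.92) = 239.01° clockwise from north.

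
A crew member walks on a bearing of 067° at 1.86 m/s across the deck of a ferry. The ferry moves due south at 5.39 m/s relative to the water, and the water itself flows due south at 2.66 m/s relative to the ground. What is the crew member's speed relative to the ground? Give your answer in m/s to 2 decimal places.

In east/north components (m/s): crew member relative to ferry = (1.712, 0.727); ferry relative to water = (0.000, -5.390); water relative to ground = (0.000, -2.660).
Sum = (1.712, -7.323) m/s.
Speed = |(1.712, -7.323)| = 7.521 m/s.

7.52 m/s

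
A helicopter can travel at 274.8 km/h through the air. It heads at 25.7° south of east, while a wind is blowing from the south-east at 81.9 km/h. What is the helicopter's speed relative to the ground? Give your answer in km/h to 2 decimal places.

Taking east as x and north as y: velocity relative to the air = (247.616, -119.170) km/h; the air relative to ground = (-57.912, 57.912) km/h.
Velocity relative to ground = (247.616, -119.170) + (-57.912, 57.912) = (189.704, -61.257) km/h.
Speed = |(189.704, -61.257)| = 199.349 km/h.

199.35 km/h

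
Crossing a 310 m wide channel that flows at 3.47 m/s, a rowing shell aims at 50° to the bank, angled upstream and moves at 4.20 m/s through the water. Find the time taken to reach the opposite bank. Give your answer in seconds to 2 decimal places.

The component of the rowing shell's velocity perpendicular to the bank is 4.20 × sin 50° = 3.217 m/s.
The flow acts along the bank and has no component across it.
Time = 310 / 3.217 = 96.351 s.

96.35 s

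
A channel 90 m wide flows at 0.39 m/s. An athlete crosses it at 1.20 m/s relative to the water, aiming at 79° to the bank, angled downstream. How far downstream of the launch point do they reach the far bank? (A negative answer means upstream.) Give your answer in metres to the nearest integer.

47 m

Perpendicular speed = 1.178 m/s; crossing time = 90 / 1.178 = 76.404 s.
Net downstream speed = 0.619 m/s.
Drift = 0.619 × 76.404 = 47.292 m (downstream).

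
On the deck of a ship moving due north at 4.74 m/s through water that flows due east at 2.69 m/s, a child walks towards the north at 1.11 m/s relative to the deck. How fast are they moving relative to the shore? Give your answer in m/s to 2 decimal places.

6.44 m/s

In east/north components (m/s): child relative to ship = (0.000, 1.110); ship relative to water = (0.000, 4.740); water relative to ground = (2.690, 0.000).
Sum = (2.690, 5.850) m/s.
Speed = |(2.690, 5.850)| = 6.439 m/s.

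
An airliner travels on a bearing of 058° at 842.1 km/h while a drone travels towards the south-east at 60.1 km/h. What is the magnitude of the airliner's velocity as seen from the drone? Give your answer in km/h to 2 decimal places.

830.65 km/h

Taking east as x and north as y: airliner velocity = (714.141, 446.245) km/h; drone velocity = (42.497, -42.497) km/h.
Velocity of airliner relative to drone = (714.141, 446.245) − (42.497, -42.497) = (671.644, 488.742) km/h.
Magnitude = |(671.644, 488.742)| = 830.647 km/h.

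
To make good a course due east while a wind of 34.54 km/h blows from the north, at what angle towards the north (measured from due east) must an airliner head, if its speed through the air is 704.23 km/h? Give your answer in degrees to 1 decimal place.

The wind pushes perpendicular to the desired track; the heading must have a component into the wind equal to 34.54 km/h: 704.23 sin θ = 34.54.
sin θ = 0.0490, so θ = 2.811°.

2.8°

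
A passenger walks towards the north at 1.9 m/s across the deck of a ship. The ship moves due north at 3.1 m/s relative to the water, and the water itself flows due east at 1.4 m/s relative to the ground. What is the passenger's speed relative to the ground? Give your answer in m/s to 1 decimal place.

5.2 m/s

In east/north components (m/s): passenger relative to ship = (0.000, 1.900); ship relative to water = (0.000, 3.100); water relative to ground = (1.400, 0.000).
Sum = (1.400, 5.000) m/s.
Speed = |(1.400, 5.000)| = 5.192 m/s.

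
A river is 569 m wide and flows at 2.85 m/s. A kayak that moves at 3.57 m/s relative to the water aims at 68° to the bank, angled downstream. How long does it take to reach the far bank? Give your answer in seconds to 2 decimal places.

171.90 s

The component of the kayak's velocity perpendicular to the bank is 3.57 × sin 68° = 3.310 m/s.
The flow acts along the bank and has no component across it.
Time = 569 / 3.310 = 171.901 s.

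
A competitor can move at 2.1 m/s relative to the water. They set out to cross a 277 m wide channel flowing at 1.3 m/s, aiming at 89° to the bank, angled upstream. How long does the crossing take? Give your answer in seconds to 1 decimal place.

131.9 s

The component of the competitor's velocity perpendicular to the bank is 2.1 × sin 89° = 2.100 m/s.
The flow acts along the bank and has no component across it.
Time = 277 / 2.100 = 131.925 s.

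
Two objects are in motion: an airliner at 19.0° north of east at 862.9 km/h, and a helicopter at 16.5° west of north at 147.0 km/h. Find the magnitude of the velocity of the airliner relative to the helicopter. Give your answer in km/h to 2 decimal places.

868.99 km/h

Taking east as x and north as y: airliner velocity = (815.888, 280.933) km/h; helicopter velocity = (-41.750, 140.947) km/h.
Velocity of airliner relative to helicopter = (815.888, 280.933) − (-41.750, 140.947) = (857.638, 139.986) km/h.
Magnitude = |(857.638, 139.986)| = 868.988 km/h.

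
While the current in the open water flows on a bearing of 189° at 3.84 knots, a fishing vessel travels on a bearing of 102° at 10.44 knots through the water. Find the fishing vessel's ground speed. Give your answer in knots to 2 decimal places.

Taking east as x and north as y: velocity relative to the water = (10.212, -2.171) knots; the water relative to ground = (-0.601, -3.793) knots.
Velocity relative to ground = (10.212, -2.171) + (-0.601, -3.793) = (9.611, -5.963) knots.
Speed = |(9.611, -5.963)| = 11.311 knots.

11.31 knots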